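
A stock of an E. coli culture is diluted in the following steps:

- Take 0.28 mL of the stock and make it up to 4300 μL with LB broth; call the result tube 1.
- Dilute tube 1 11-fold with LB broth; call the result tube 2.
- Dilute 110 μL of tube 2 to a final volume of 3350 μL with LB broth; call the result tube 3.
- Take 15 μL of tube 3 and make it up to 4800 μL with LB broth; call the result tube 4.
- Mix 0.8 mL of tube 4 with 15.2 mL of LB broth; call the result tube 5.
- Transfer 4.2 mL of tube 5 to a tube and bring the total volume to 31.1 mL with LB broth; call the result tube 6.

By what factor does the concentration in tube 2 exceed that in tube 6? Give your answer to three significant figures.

1.44 × 10^6

Step 1: 0.28 mL brought to 4300 μL → factor 4.3/0.28 = 15.357
Step 2: 11-fold → factor 11
Step 3: 110 μL brought to 3350 μL → factor 3350/110 = 30.455
Step 4: 15 μL brought to 4800 μL → factor 4800/15 = 320
Step 5: 0.8 mL + 15.2 mL = 16 mL total → factor 16/0.8 = 20
Step 6: 4.2 mL brought to 31.1 mL → factor 31.1/4.2 = 7.4048
Dilution factor to tube 2 = 168.93; to tube 6 = 2.4381 × 10^8
[tube 2]/[tube 6] = (factor to tube 6)/(factor to tube 2) = 2.4381 × 10^8/168.93 = 1.44 × 10^6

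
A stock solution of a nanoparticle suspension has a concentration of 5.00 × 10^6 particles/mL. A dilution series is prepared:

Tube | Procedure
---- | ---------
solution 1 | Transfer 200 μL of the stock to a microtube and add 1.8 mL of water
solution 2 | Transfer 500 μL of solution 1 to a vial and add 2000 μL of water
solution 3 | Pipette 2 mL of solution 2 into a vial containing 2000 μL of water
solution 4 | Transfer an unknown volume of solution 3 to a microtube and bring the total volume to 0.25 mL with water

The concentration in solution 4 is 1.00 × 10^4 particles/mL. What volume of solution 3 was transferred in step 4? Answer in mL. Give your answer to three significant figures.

0.0500 mL

Step 1: 200 μL + 1.8 mL = 2000 μL total → factor 2000/200 = 10
Step 2: 500 μL + 2000 μL = 2500 μL total → factor 2500/500 = 5
Step 3: 2 mL + 2000 μL = 4 mL total → factor 4/2 = 2
Step 4: v brought to 0.25 mL → factor = 0.25 mL/v
Product of known-step factors = 100
Overall factor = 5.00 × 10^6 particles/mL / (1.00 × 10^4 particles/mL) = 500
Step-4 factor = 500 / 100 = 5
v = 0.25 mL / 5 = 0.0500 mL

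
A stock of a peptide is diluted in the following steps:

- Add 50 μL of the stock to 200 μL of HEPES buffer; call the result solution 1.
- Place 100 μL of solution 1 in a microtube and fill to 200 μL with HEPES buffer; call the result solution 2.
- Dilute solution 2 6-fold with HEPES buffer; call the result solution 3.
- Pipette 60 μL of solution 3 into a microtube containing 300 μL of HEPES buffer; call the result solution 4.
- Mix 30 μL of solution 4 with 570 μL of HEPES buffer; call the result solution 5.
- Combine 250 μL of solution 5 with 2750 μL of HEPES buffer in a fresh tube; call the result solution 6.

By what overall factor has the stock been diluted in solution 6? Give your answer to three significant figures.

8.64 × 10^4

Step 1: 50 μL + 200 μL = 250 μL total → factor 250/50 = 5
Step 2: 100 μL brought to 200 μL → factor 200/100 = 2
Step 3: 6-fold → factor 6
Step 4: 60 μL + 300 μL = 360 μL total → factor 360/60 = 6
Step 5: 30 μL + 570 μL = 600 μL total → factor 600/30 = 20
Step 6: 250 μL + 2750 μL = 3000 μL total → factor 3000/250 = 12
Overall dilution factor = 5 × 2 × 6 × 6 × 20 × 12 = 86400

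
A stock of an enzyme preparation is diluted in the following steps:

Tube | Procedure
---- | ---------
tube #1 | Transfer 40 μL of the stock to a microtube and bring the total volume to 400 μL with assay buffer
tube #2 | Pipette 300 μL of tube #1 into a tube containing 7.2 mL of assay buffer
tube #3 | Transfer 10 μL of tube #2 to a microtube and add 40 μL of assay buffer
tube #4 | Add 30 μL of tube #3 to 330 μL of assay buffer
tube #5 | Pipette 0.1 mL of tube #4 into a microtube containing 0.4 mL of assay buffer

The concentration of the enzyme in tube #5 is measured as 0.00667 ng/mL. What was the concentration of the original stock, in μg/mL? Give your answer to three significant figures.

Step 1: 40 μL brought to 400 μL → factor 400/40 = 10
Step 2: 300 μL + 7.2 mL = 7500 μL total → factor 7500/300 = 25
Step 3: 10 μL + 40 μL = 50 μL total → factor 50/10 = 5
Step 4: 30 μL + 330 μL = 360 μL total → factor 360/30 = 12
Step 5: 0.1 mL + 0.4 mL = 0.5 mL total → factor 0.5/0.1 = 5
Overall dilution factor = 10 × 25 × 5 × 12 × 5 = 75000
Stock = 0.00667 ng/mL × 75000 = 500.2 ng/mL = 0.500 μg/mL

0.500 μg/mL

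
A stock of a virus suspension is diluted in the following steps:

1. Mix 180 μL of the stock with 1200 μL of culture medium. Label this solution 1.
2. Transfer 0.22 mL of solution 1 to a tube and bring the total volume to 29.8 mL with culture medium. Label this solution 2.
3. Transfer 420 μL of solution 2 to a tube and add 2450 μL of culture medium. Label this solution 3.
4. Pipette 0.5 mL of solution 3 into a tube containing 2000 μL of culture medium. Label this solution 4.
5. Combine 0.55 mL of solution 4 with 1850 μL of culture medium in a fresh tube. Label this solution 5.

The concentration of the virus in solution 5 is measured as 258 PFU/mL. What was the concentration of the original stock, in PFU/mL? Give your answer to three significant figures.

Step 1: 180 μL + 1200 μL = 1380 μL total → factor 1380/180 = 7.6667
Step 2: 0.22 mL brought to 29.8 mL → factor 29.8/0.22 = 135.45
Step 3: 420 μL + 2450 μL = 2870 μL total → factor 2870/420 = 6.8333
Step 4: 0.5 mL + 2000 μL = 2.5 mL total → factor 2.5/0.5 = 5
Step 5: 0.55 mL + 1850 μL = 2.4 mL total → factor 2.4/0.55 = 4.3636
Overall dilution factor = 7.6667 × 135.45 × 6.8333 × 5 × 4.3636 = 1.5483 × 10^5
Stock = 258 PFU/mL × 1.5483 × 10^5 = 3.99 × 10^7 PFU/mL

3.99 × 10^7 PFU/mL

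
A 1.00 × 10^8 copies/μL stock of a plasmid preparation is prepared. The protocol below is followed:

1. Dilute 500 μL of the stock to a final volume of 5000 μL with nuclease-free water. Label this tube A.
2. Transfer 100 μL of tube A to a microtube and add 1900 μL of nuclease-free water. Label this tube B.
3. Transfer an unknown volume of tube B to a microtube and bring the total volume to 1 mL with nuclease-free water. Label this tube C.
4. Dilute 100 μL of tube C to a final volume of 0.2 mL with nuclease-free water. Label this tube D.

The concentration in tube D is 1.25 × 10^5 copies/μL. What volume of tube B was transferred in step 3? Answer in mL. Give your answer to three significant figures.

Step 1: 500 μL brought to 5000 μL → factor 5000/500 = 10
Step 2: 100 μL + 1900 μL = 2000 μL total → factor 2000/100 = 20
Step 3: v brought to 1 mL → factor = 1 mL/v
Step 4: 100 μL brought to 0.2 mL → factor 200/100 = 2
Product of known-step factors = 400
Overall factor = 1.00 × 10^8 copies/μL / (1.25 × 10^5 copies/μL) = 800
Step-3 factor = 800 / 400 = 2
v = 1 mL / 2 = 0.500 mL

0.500 mL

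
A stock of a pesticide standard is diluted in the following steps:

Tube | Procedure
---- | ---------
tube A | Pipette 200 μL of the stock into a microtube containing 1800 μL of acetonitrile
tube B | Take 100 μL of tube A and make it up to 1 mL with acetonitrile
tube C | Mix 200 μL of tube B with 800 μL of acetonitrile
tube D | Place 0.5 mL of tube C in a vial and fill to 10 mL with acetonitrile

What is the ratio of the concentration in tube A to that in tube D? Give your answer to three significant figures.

1.00 × 10^3

Step 1: 200 μL + 1800 μL = 2000 μL total → factor 2000/200 = 10
Step 2: 100 μL brought to 1 mL → factor 1000/100 = 10
Step 3: 200 μL + 800 μL = 1000 μL total → factor 1000/200 = 5
Step 4: 0.5 mL brought to 10 mL → factor 10/0.5 = 20
Dilution factor to tube A = 10; to tube D = 10000
[tube A]/[tube D] = (factor to tube D)/(factor to tube A) = 10000/10 = 1.00 × 10^3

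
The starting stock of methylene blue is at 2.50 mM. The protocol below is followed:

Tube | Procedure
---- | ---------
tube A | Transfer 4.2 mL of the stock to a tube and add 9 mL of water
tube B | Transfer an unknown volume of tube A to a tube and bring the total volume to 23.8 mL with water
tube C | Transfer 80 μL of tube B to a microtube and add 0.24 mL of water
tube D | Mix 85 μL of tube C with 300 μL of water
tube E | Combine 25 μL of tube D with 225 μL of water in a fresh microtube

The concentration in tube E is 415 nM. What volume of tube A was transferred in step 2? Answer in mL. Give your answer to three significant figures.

Step 1: 4.2 mL + 9 mL = 13.2 mL total → factor 13.2/4.2 = 3.1429
Step 2: v brought to 23.8 mL → factor = 23.8 mL/v
Step 3: 80 μL + 0.24 mL = 320 μL total → factor 320/80 = 4
Step 4: 85 μL + 300 μL = 385 μL total → factor 385/85 = 4.5294
Step 5: 25 μL + 225 μL = 250 μL total → factor 250/25 = 10
Product of known-step factors = 569.41
Overall factor = 2.50 mM / (415 nM) = 6024.1
Step-2 factor = 6024.1 / 569.41 = 10.58
v = 23.8 mL / 10.58 = 2.25 mL

2.25 mL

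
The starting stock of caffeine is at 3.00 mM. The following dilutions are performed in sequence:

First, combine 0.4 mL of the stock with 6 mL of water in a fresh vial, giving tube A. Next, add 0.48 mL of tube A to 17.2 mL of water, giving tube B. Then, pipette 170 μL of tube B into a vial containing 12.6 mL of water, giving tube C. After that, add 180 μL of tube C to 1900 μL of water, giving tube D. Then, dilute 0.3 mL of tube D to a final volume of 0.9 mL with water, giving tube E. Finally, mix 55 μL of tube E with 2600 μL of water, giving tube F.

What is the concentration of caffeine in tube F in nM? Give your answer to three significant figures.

0.0405 nM

Step 1: 0.4 mL + 6 mL = 6.4 mL total → factor 6.4/0.4 = 16
Step 2: 0.48 mL + 17.2 mL = 17.68 mL total → factor 17.68/0.48 = 36.833
Step 3: 170 μL + 12.6 mL = 12770 μL total → factor 12770/170 = 75.118
Step 4: 180 μL + 1900 μL = 2080 μL total → factor 2080/180 = 11.556
Step 5: 0.3 mL brought to 0.9 mL → factor 0.9/0.3 = 3
Step 6: 55 μL + 2600 μL = 2655 μL total → factor 2655/55 = 48.273
Overall dilution factor = 16 × 36.833 × 75.118 × 11.556 × 3 × 48.273 = 7.4083 × 10^7
Final = 3.00 mM / 7.4083 × 10^7 = 4.050 × 10^-8 mM = 0.0405 nM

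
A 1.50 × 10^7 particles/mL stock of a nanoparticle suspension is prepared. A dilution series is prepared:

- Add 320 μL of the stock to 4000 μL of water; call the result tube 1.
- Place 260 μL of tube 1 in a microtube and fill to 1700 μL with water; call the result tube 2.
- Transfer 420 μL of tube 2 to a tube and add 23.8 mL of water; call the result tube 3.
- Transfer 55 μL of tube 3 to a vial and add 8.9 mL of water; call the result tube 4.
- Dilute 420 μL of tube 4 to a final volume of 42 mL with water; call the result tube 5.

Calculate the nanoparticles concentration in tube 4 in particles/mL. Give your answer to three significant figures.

Step 1: 320 μL + 4000 μL = 4320 μL total → factor 4320/320 = 13.5
Step 2: 260 μL brought to 1700 μL → factor 1700/260 = 6.5385
Step 3: 420 μL + 23.8 mL = 24220 μL total → factor 24220/420 = 57.667
Step 4: 55 μL + 8.9 mL = 8955 μL total → factor 8955/55 = 162.82
Dilution factor through tube 4 = 13.5 × 6.5385 × 57.667 × 162.82 = 8.2878 × 10^5
[tube 4] = 1.50 × 10^7 particles/mL / 8.2878 × 10^5 = 18.1 particles/mL

18.1 particles/mL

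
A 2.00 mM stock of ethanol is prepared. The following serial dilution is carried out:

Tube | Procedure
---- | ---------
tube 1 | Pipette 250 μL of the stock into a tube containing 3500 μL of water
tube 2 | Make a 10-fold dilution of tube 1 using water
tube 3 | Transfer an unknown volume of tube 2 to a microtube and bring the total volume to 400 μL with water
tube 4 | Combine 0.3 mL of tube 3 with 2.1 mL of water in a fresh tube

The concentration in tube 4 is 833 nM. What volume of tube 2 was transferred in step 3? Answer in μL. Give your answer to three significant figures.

200 μL

Step 1: 250 μL + 3500 μL = 3750 μL total → factor 3750/250 = 15
Step 2: 10-fold → factor 10
Step 3: v brought to 400 μL → factor = 400 μL/v
Step 4: 0.3 mL + 2.1 mL = 2.4 mL total → factor 2.4/0.3 = 8
Product of known-step factors = 1200
Overall factor = 2.00 mM / (833 nM) = 2401
Step-3 factor = 2401 / 1200 = 2.0008
v = 400 μL / 2.0008 = 200 μL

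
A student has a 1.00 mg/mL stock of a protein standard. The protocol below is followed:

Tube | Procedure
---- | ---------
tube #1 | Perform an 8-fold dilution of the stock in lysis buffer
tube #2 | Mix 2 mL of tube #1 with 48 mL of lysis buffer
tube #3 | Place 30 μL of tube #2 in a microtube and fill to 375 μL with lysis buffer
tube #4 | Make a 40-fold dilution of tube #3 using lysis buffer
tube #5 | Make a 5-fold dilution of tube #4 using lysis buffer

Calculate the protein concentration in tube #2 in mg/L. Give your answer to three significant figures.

Step 1: 8-fold → factor 8
Step 2: 2 mL + 48 mL = 50 mL total → factor 50/2 = 25
Dilution factor through tube #2 = 8 × 25 = 200
[tube #2] = 1.00 mg/mL / 200 = 0.005000 mg/mL = 5.00 mg/L

5.00 mg/L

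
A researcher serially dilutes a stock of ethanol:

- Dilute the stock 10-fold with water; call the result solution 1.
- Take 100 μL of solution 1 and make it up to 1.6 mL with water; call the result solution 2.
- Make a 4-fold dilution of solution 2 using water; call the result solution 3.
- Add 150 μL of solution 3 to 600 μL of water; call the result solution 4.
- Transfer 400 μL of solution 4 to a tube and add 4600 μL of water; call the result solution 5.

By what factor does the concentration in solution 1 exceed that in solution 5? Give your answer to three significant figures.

Step 1: 10-fold → factor 10
Step 2: 100 μL brought to 1.6 mL → factor 1600/100 = 16
Step 3: 4-fold → factor 4
Step 4: 150 μL + 600 μL = 750 μL total → factor 750/150 = 5
Step 5: 400 μL + 4600 μL = 5000 μL total → factor 5000/400 = 12.5
Dilution factor to solution 1 = 10; to solution 5 = 40000
[solution 1]/[solution 5] = (factor to solution 5)/(factor to solution 1) = 40000/10 = 4.00 × 10^3

4.00 × 10^3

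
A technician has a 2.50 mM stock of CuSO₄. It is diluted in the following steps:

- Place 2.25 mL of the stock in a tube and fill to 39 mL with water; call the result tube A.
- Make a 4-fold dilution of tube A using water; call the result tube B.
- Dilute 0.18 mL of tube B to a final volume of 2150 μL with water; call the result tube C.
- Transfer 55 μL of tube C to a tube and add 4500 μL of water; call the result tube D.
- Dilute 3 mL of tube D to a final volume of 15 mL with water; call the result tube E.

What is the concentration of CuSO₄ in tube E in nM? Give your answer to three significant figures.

7.29 nM

Step 1: 2.25 mL brought to 39 mL → factor 39/2.25 = 17.333
Step 2: 4-fold → factor 4
Step 3: 0.18 mL brought to 2150 μL → factor 2.15/0.18 = 11.944
Step 4: 55 μL + 4500 μL = 4555 μL total → factor 4555/55 = 82.818
Step 5: 3 mL brought to 15 mL → factor 15/3 = 5
Overall dilution factor = 17.333 × 4 × 11.944 × 82.818 × 5 = 3.4293 × 10^5
Final = 2.50 mM / 3.4293 × 10^5 = 7.290 × 10^-6 mM = 7.29 nM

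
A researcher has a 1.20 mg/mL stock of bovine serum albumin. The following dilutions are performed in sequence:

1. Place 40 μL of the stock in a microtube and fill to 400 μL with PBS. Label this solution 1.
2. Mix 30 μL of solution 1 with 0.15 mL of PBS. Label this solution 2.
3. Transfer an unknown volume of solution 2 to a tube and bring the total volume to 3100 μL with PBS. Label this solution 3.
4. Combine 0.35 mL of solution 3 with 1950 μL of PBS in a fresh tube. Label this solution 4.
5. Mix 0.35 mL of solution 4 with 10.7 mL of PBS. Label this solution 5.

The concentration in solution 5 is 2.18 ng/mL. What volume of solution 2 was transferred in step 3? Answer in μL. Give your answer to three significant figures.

70.1 μL

Step 1: 40 μL brought to 400 μL → factor 400/40 = 10
Step 2: 30 μL + 0.15 mL = 180 μL total → factor 180/30 = 6
Step 3: v brought to 3100 μL → factor = 3100 μL/v
Step 4: 0.35 mL + 1950 μL = 2.3 mL total → factor 2.3/0.35 = 6.5714
Step 5: 0.35 mL + 10.7 mL = 11.05 mL total → factor 11.05/0.35 = 31.571
Product of known-step factors = 12448
Overall factor = 1.20 mg/mL / (2.18 ng/mL) = 5.5046 × 10^5
Step-3 factor = 5.5046 × 10^5 / 12448 = 44.22
v = 3100 μL / 44.22 = 70.1 μL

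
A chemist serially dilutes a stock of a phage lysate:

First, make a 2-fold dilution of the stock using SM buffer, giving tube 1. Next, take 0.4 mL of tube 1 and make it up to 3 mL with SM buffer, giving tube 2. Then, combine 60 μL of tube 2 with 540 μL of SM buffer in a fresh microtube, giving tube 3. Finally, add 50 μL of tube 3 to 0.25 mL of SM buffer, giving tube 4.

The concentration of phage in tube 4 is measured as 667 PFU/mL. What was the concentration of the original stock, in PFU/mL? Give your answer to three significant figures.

Step 1: 2-fold → factor 2
Step 2: 0.4 mL brought to 3 mL → factor 3/0.4 = 7.5
Step 3: 60 μL + 540 μL = 600 μL total → factor 600/60 = 10
Step 4: 50 μL + 0.25 mL = 300 μL total → factor 300/50 = 6
Overall dilution factor = 2 × 7.5 × 10 × 6 = 900
Stock = 667 PFU/mL × 900 = 6.00 × 10^5 PFU/mL

6.00 × 10^5 PFU/mL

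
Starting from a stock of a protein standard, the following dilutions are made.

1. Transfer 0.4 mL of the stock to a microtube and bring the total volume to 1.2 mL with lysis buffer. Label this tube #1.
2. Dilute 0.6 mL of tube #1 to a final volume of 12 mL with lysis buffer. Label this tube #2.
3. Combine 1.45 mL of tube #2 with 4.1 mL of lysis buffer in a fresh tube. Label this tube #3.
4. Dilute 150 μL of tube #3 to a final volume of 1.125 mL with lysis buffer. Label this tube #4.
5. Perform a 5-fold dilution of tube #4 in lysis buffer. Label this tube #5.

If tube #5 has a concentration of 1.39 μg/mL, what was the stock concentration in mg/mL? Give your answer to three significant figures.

Step 1: 0.4 mL brought to 1.2 mL → factor 1.2/0.4 = 3
Step 2: 0.6 mL brought to 12 mL → factor 12/0.6 = 20
Step 3: 1.45 mL + 4.1 mL = 5.55 mL total → factor 5.55/1.45 = 3.8276
Step 4: 150 μL brought to 1.125 mL → factor 1125/150 = 7.5
Step 5: 5-fold → factor 5
Overall dilution factor = 3 × 20 × 3.8276 × 7.5 × 5 = 8612.1
Stock = 1.39 μg/mL × 8612.1 = 1.197 × 10^4 μg/mL = 12.0 mg/mL

12.0 mg/mL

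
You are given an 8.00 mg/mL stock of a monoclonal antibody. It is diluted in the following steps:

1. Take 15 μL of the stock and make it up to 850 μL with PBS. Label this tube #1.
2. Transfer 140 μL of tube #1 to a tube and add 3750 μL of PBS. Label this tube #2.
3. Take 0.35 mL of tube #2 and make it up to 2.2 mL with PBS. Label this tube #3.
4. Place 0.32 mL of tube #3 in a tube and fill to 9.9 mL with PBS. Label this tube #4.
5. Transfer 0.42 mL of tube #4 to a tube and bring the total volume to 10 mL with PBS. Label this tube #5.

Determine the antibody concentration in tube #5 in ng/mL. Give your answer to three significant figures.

Step 1: 15 μL brought to 850 μL → factor 850/15 = 56.667
Step 2: 140 μL + 3750 μL = 3890 μL total → factor 3890/140 = 27.786
Step 3: 0.35 mL brought to 2.2 mL → factor 2.2/0.35 = 6.2857
Step 4: 0.32 mL brought to 9.9 mL → factor 9.9/0.32 = 30.938
Step 5: 0.42 mL brought to 10 mL → factor 10/0.42 = 23.81
Overall dilution factor = 56.667 × 27.786 × 6.2857 × 30.938 × 23.81 = 7.2902 × 10^6
Final = 8.00 mg/mL / 7.2902 × 10^6 = 1.097 × 10^-6 mg/mL = 1.10 ng/mL

1.10 ng/mL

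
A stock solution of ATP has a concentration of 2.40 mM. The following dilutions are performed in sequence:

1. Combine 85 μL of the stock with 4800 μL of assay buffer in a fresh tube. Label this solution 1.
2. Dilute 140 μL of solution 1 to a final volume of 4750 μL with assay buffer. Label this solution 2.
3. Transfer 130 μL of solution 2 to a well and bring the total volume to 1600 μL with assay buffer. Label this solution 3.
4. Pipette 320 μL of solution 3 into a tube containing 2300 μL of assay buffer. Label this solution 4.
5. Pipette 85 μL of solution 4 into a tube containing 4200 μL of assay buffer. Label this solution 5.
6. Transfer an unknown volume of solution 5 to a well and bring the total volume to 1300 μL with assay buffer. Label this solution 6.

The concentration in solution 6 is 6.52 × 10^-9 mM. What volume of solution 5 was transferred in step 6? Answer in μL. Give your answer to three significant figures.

35.0 μL

Step 1: 85 μL + 4800 μL = 4885 μL total → factor 4885/85 = 57.471
Step 2: 140 μL brought to 4750 μL → factor 4750/140 = 33.929
Step 3: 130 μL brought to 1600 μL → factor 1600/130 = 12.308
Step 4: 320 μL + 2300 μL = 2620 μL total → factor 2620/320 = 8.1875
Step 5: 85 μL + 4200 μL = 4285 μL total → factor 4285/85 = 50.412
Step 6: v brought to 1300 μL → factor = 1300 μL/v
Product of known-step factors = 9.9054 × 10^6
Overall factor = 2.40 mM / (6.52 × 10^-9 mM) = 3.681 × 10^8
Step-6 factor = 3.681 × 10^8 / 9.9054 × 10^6 = 37.161
v = 1300 μL / 37.161 = 35.0 μL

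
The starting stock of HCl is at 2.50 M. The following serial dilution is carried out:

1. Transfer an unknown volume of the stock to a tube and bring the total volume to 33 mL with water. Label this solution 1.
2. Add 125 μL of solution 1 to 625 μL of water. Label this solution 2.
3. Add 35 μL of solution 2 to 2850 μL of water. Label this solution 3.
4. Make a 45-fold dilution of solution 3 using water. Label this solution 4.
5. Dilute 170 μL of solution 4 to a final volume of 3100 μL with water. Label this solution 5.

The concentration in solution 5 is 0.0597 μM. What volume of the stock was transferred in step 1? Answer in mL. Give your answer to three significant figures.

Step 1: v brought to 33 mL → factor = 33 mL/v
Step 2: 125 μL + 625 μL = 750 μL total → factor 750/125 = 6
Step 3: 35 μL + 2850 μL = 2885 μL total → factor 2885/35 = 82.429
Step 4: 45-fold → factor 45
Step 5: 170 μL brought to 3100 μL → factor 3100/170 = 18.235
Product of known-step factors = 4.0584 × 10^5
Overall factor = 2.50 M / (0.0597 μM) = 4.1876 × 10^7
Step-1 factor = 4.1876 × 10^7 / 4.0584 × 10^5 = 103.18
v = 33 mL / 103.18 = 0.320 mL

0.320 mL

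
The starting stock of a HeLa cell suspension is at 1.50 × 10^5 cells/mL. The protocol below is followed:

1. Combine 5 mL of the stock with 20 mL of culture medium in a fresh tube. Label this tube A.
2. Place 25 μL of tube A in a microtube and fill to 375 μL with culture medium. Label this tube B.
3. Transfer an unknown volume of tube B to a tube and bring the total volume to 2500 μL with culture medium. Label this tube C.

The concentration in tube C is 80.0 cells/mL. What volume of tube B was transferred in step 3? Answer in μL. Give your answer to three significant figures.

Step 1: 5 mL + 20 mL = 25 mL total → factor 25/5 = 5
Step 2: 25 μL brought to 375 μL → factor 375/25 = 15
Step 3: v brought to 2500 μL → factor = 2500 μL/v
Product of known-step factors = 75
Overall factor = 1.50 × 10^5 cells/mL / (80.0 cells/mL) = 1875
Step-3 factor = 1875 / 75 = 25
v = 2500 μL / 25 = 100 μL

100 μL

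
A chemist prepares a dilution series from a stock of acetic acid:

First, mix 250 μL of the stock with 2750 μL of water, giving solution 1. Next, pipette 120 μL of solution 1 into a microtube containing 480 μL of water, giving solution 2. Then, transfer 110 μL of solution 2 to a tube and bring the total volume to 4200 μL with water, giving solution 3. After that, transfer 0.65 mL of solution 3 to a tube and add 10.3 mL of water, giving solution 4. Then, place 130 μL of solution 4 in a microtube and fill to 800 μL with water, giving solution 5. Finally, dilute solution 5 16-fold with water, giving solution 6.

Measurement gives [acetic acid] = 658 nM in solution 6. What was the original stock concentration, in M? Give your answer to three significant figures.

2.50 M

Step 1: 250 μL + 2750 μL = 3000 μL total → factor 3000/250 = 12
Step 2: 120 μL + 480 μL = 600 μL total → factor 600/120 = 5
Step 3: 110 μL brought to 4200 μL → factor 4200/110 = 38.182
Step 4: 0.65 mL + 10.3 mL = 10.95 mL total → factor 10.95/0.65 = 16.846
Step 5: 130 μL brought to 800 μL → factor 800/130 = 6.1538
Step 6: 16-fold → factor 16
Overall dilution factor = 12 × 5 × 38.182 × 16.846 × 6.1538 × 16 = 3.7999 × 10^6
Stock = 658 nM × 3.7999 × 10^6 = 2.500 × 10^9 nM = 2.50 M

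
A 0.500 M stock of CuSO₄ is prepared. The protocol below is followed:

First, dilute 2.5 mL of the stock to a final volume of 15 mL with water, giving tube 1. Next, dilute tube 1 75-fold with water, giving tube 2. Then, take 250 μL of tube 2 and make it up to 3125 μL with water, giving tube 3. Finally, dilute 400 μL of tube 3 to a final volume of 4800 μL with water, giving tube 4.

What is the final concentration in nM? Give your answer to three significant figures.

Step 1: 2.5 mL brought to 15 mL → factor 15/2.5 = 6
Step 2: 75-fold → factor 75
Step 3: 250 μL brought to 3125 μL → factor 3125/250 = 12.5
Step 4: 400 μL brought to 4800 μL → factor 4800/400 = 12
Overall dilution factor = 6 × 75 × 12.5 × 12 = 67500
Final = 0.500 M / 67500 = 7.407 × 10^-6 M = 7.41 × 10^3 nM

7.41 × 10^3 nM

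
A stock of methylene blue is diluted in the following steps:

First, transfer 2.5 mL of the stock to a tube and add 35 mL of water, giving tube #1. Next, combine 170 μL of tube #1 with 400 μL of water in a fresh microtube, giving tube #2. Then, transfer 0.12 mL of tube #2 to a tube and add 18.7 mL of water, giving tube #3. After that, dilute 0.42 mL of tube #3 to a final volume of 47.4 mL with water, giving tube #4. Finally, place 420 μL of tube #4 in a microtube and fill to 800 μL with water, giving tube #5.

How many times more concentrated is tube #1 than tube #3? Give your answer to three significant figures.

526

Step 1: 2.5 mL + 35 mL = 37.5 mL total → factor 37.5/2.5 = 15
Step 2: 170 μL + 400 μL = 570 μL total → factor 570/170 = 3.3529
Step 3: 0.12 mL + 18.7 mL = 18.82 mL total → factor 18.82/0.12 = 156.83
Dilution factor to tube #1 = 15; to tube #3 = 7887.8
[tube #1]/[tube #3] = (factor to tube #3)/(factor to tube #1) = 7887.8/15 = 526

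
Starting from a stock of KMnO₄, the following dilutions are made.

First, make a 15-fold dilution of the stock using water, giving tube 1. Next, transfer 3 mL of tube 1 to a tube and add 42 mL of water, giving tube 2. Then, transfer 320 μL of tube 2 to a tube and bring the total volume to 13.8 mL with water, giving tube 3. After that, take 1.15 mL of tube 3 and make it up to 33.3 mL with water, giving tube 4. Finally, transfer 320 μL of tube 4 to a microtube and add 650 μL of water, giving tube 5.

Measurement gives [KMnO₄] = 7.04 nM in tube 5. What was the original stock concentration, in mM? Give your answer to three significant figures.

Step 1: 15-fold → factor 15
Step 2: 3 mL + 42 mL = 45 mL total → factor 45/3 = 15
Step 3: 320 μL brought to 13.8 mL → factor 13800/320 = 43.125
Step 4: 1.15 mL brought to 33.3 mL → factor 33.3/1.15 = 28.957
Step 5: 320 μL + 650 μL = 970 μL total → factor 970/320 = 3.0312
Overall dilution factor = 15 × 15 × 43.125 × 28.957 × 3.0312 = 8.5169 × 10^5
Stock = 7.04 nM × 8.5169 × 10^5 = 5.996 × 10^6 nM = 6.00 mM

6.00 mM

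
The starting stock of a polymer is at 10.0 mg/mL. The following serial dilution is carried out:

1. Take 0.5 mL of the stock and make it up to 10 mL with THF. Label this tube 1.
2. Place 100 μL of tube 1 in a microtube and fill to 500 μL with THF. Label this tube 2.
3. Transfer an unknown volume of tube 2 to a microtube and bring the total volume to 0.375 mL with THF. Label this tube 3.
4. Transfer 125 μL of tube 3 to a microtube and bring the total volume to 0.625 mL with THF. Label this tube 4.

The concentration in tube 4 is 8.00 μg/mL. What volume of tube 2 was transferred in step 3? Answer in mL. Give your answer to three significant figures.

0.150 mL

Step 1: 0.5 mL brought to 10 mL → factor 10/0.5 = 20
Step 2: 100 μL brought to 500 μL → factor 500/100 = 5
Step 3: v brought to 0.375 mL → factor = 0.375 mL/v
Step 4: 125 μL brought to 0.625 mL → factor 625/125 = 5
Product of known-step factors = 500
Overall factor = 10.0 mg/mL / (8.00 μg/mL) = 1250
Step-3 factor = 1250 / 500 = 2.5
v = 0.375 mL / 2.5 = 0.150 mL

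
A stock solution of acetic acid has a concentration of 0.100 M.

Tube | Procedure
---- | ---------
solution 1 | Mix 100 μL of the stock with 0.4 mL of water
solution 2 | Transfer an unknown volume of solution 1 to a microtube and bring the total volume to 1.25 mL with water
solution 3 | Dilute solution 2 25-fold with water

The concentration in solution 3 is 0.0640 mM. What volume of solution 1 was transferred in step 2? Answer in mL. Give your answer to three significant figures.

0.100 mL

Step 1: 100 μL + 0.4 mL = 500 μL total → factor 500/100 = 5
Step 2: v brought to 1.25 mL → factor = 1.25 mL/v
Step 3: 25-fold → factor 25
Product of known-step factors = 125
Overall factor = 0.100 M / (0.0640 mM) = 1562.5
Step-2 factor = 1562.5 / 125 = 12.5
v = 1.25 mL / 12.5 = 0.100 mL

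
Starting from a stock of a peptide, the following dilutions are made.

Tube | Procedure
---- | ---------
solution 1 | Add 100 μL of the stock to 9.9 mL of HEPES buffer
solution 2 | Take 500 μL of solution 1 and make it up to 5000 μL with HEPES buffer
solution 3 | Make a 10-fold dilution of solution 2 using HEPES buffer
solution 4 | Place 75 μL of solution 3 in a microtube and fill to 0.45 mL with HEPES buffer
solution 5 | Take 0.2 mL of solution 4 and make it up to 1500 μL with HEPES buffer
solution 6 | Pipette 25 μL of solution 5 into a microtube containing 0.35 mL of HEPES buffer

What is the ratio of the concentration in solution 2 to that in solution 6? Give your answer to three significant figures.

6.75 × 10^3

Step 1: 100 μL + 9.9 mL = 10000 μL total → factor 10000/100 = 100
Step 2: 500 μL brought to 5000 μL → factor 5000/500 = 10
Step 3: 10-fold → factor 10
Step 4: 75 μL brought to 0.45 mL → factor 450/75 = 6
Step 5: 0.2 mL brought to 1500 μL → factor 1.5/0.2 = 7.5
Step 6: 25 μL + 0.35 mL = 375 μL total → factor 375/25 = 15
Dilution factor to solution 2 = 1000; to solution 6 = 6.75 × 10^6
[solution 2]/[solution 6] = (factor to solution 6)/(factor to solution 2) = 6.75 × 10^6/1000 = 6.75 × 10^3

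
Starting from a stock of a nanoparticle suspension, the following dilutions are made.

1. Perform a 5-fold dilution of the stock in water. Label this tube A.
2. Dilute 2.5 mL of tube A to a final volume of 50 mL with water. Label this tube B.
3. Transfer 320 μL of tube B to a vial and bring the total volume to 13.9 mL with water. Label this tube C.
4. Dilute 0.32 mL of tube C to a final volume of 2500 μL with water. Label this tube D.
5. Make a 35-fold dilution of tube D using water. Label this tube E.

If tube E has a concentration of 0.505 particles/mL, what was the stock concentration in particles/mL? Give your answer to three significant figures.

6.00 × 10^5 particles/mL

Step 1: 5-fold → factor 5
Step 2: 2.5 mL brought to 50 mL → factor 50/2.5 = 20
Step 3: 320 μL brought to 13.9 mL → factor 13900/320 = 43.438
Step 4: 0.32 mL brought to 2500 μL → factor 2.5/0.32 = 7.8125
Step 5: 35-fold → factor 35
Overall dilution factor = 5 × 20 × 43.438 × 7.8125 × 35 = 1.1877 × 10^6
Stock = 0.505 particles/mL × 1.1877 × 10^6 = 6.00 × 10^5 particles/mL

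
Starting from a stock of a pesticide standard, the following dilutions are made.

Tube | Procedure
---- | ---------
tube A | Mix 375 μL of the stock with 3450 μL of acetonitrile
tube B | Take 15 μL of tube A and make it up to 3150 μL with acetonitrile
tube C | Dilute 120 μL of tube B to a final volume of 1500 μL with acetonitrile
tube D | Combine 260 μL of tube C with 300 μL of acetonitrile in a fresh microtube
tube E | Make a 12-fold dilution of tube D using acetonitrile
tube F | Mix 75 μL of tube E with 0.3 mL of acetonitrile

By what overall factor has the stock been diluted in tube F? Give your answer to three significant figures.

Step 1: 375 μL + 3450 μL = 3825 μL total → factor 3825/375 = 10.2
Step 2: 15 μL brought to 3150 μL → factor 3150/15 = 210
Step 3: 120 μL brought to 1500 μL → factor 1500/120 = 12.5
Step 4: 260 μL + 300 μL = 560 μL total → factor 560/260 = 2.1538
Step 5: 12-fold → factor 12
Step 6: 75 μL + 0.3 mL = 375 μL total → factor 375/75 = 5
Overall dilution factor = 10.2 × 210 × 12.5 × 2.1538 × 12 × 5 = 3.4602 × 10^6

3.46 × 10^6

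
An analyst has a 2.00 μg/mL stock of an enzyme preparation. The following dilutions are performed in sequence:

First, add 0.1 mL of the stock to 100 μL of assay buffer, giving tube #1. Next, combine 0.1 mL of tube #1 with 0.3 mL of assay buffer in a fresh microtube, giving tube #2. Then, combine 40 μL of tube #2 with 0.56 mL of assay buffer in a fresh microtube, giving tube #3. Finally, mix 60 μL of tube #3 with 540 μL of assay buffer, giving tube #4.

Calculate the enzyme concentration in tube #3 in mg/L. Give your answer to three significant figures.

Step 1: 0.1 mL + 100 μL = 0.2 mL total → factor 0.2/0.1 = 2
Step 2: 0.1 mL + 0.3 mL = 0.4 mL total → factor 0.4/0.1 = 4
Step 3: 40 μL + 0.56 mL = 600 μL total → factor 600/40 = 15
Dilution factor through tube #3 = 2 × 4 × 15 = 120
[tube #3] = 2.00 μg/mL / 120 = 0.01667 μg/mL = 0.0167 mg/L

0.0167 mg/L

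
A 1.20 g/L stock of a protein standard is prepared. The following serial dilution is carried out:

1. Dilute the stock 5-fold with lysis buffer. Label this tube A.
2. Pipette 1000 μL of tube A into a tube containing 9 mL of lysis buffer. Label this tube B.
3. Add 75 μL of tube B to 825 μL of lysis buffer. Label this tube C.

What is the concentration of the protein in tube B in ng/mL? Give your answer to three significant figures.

Step 1: 5-fold → factor 5
Step 2: 1000 μL + 9 mL = 10000 μL total → factor 10000/1000 = 10
Dilution factor through tube B = 5 × 10 = 50
[tube B] = 1.20 g/L / 50 = 0.02400 g/L = 2.40 × 10^4 ng/mL

2.40 × 10^4 ng/mL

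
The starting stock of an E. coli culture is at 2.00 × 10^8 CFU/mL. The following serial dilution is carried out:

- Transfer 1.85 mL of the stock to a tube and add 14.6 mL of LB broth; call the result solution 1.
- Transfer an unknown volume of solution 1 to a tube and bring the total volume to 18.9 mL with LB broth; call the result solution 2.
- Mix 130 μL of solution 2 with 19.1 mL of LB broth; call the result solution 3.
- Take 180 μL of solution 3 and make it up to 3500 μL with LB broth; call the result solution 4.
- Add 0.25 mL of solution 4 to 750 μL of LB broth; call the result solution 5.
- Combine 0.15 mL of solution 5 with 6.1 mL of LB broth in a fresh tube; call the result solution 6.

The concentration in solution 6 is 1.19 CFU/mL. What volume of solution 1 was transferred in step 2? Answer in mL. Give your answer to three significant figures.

0.479 mL

Step 1: 1.85 mL + 14.6 mL = 16.45 mL total → factor 16.45/1.85 = 8.8919
Step 2: v brought to 18.9 mL → factor = 18.9 mL/v
Step 3: 130 μL + 19.1 mL = 19230 μL total → factor 19230/130 = 147.92
Step 4: 180 μL brought to 3500 μL → factor 3500/180 = 19.444
Step 5: 0.25 mL + 750 μL = 1 mL total → factor 1/0.25 = 4
Step 6: 0.15 mL + 6.1 mL = 6.25 mL total → factor 6.25/0.15 = 41.667
Product of known-step factors = 4.2626 × 10^6
Overall factor = 2.00 × 10^8 CFU/mL / (1.19 CFU/mL) = 1.6807 × 10^8
Step-2 factor = 1.6807 × 10^8 / 4.2626 × 10^6 = 39.428
v = 18.9 mL / 39.428 = 0.479 mL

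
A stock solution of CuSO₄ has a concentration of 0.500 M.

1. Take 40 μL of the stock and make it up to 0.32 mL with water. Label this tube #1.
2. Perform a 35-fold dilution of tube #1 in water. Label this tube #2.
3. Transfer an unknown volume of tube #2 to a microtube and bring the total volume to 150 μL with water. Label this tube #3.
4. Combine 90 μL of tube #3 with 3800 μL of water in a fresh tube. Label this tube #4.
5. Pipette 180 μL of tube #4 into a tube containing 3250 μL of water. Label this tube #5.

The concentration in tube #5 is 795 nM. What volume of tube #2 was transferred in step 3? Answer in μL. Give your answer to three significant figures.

Step 1: 40 μL brought to 0.32 mL → factor 320/40 = 8
Step 2: 35-fold → factor 35
Step 3: v brought to 150 μL → factor = 150 μL/v
Step 4: 90 μL + 3800 μL = 3890 μL total → factor 3890/90 = 43.222
Step 5: 180 μL + 3250 μL = 3430 μL total → factor 3430/180 = 19.056
Product of known-step factors = 2.3061 × 10^5
Overall factor = 0.500 M / (795 nM) = 6.2893 × 10^5
Step-3 factor = 6.2893 × 10^5 / 2.3061 × 10^5 = 2.7272
v = 150 μL / 2.7272 = 55.0 μL

55.0 μL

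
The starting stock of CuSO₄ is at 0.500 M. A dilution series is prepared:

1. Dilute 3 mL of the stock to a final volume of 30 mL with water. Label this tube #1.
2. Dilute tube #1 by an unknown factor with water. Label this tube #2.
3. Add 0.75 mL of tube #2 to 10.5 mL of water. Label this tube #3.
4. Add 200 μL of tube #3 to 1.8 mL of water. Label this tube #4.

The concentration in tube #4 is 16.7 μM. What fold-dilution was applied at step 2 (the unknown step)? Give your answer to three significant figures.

Step 1: 3 mL brought to 30 mL → factor 30/3 = 10
Step 2: unknown factor x
Step 3: 0.75 mL + 10.5 mL = 11.25 mL total → factor 11.25/0.75 = 15
Step 4: 200 μL + 1.8 mL = 2000 μL total → factor 2000/200 = 10
Product of known-step factors = 1500
Overall factor = 0.500 M / (16.7 μM) = 29940
x = 29940 / 1500 = 20.0

20.0-fold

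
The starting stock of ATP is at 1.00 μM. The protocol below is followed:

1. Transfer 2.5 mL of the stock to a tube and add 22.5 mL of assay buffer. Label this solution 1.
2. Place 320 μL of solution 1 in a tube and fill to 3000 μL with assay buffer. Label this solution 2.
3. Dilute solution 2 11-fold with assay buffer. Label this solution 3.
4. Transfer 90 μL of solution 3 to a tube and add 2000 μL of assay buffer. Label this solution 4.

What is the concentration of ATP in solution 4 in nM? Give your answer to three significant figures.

0.0418 nM

Step 1: 2.5 mL + 22.5 mL = 25 mL total → factor 25/2.5 = 10
Step 2: 320 μL brought to 3000 μL → factor 3000/320 = 9.375
Step 3: 11-fold → factor 11
Step 4: 90 μL + 2000 μL = 2090 μL total → factor 2090/90 = 23.222
Overall dilution factor = 10 × 9.375 × 11 × 23.222 = 23948
Final = 1.00 μM / 23948 = 4.176 × 10^-5 μM = 0.0418 nM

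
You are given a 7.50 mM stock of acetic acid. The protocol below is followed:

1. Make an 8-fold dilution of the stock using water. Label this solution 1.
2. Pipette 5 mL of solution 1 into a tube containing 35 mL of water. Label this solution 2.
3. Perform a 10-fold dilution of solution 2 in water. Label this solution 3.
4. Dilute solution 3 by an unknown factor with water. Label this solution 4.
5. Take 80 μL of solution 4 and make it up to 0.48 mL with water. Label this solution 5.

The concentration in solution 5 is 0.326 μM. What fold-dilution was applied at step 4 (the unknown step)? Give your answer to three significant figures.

5.99-fold

Step 1: 8-fold → factor 8
Step 2: 5 mL + 35 mL = 40 mL total → factor 40/5 = 8
Step 3: 10-fold → factor 10
Step 4: unknown factor x
Step 5: 80 μL brought to 0.48 mL → factor 480/80 = 6
Product of known-step factors = 3840
Overall factor = 7.50 mM / (0.326 μM) = 23006
x = 23006 / 3840 = 5.99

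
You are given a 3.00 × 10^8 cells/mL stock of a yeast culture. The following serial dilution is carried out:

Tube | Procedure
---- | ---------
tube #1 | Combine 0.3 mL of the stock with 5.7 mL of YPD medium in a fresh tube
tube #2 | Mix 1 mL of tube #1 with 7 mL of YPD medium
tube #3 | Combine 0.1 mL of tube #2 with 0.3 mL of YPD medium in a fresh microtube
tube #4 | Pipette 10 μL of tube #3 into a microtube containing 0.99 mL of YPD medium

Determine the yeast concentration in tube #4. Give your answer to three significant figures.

Step 1: 0.3 mL + 5.7 mL = 6 mL total → factor 6/0.3 = 20
Step 2: 1 mL + 7 mL = 8 mL total → factor 8/1 = 8
Step 3: 0.1 mL + 0.3 mL = 0.4 mL total → factor 0.4/0.1 = 4
Step 4: 10 μL + 0.99 mL = 1000 μL total → factor 1000/10 = 100
Overall dilution factor = 20 × 8 × 4 × 100 = 64000
Final = 3.00 × 10^8 cells/mL / 64000 = 4.69 × 10^3 cells/mL

4.69 × 10^3 cells/mL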